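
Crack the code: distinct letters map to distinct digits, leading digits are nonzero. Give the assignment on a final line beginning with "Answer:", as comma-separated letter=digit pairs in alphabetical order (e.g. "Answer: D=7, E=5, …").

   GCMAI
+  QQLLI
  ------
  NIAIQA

Step 1. [col 1: I + I ≡ A (mod 10)] several values work for I in column 1 (I + I ≡ A (mod 10), carry-in 0); try I=4, so I=4.
Step 2. [N] adding two 5-digit numbers gives at most 5+1 digits, and here it does — N is that final carry and must be 1 ⇒ N=1.
Step 3. [col 1: I + I ≡ A (mod 10)] column 1: given I=4, carry-in 0, and digits 1,4 already taken and all letters distinct, I+I≡A (mod 10) forces A=8, so A=8.
Step 4. [col 2: A + L ≡ Q (mod 10)] Q=5 is one option consistent with column 2 (A + L ≡ Q (mod 10), carry-in 0) — take it. So Q=5.
Step 5. [col 2: A + L ≡ Q (mod 10)] column 2: given A=8, Q=5, carry-in 0, and digits 1,4,5,8 already taken and all letters distinct, A+L≡Q (mod 10) forces L=7 ⇒ L=7.
Step 6. [col 3: M + L ≡ I (mod 10)] in column 3 we have M+L≡I with carry-in 1; given L=7, I=4 and digits 1,4,5,7,8 already taken and all letters distinct, that pins M to 6, so M=6.
Step 7. [col 4: C + Q ≡ A (mod 10)] column 4: given Q=5, A=8, carry-in 1, and digits 1,4,5,6,7,8 already taken and all letters distinct, C+Q≡A (mod 10) forces C=2 ⇒ C=2.
Step 8. [col 5: G + Q ≡ I (mod 10)] from column 5 (Q=5, I=4, carry-in 0, digits 1,2,4,5,6,7,8 already taken and all letters distinct): G must equal 9. So G=9.

Answer: A=8, C=2, G=9, I=4, L=7, M=6, N=1, Q=5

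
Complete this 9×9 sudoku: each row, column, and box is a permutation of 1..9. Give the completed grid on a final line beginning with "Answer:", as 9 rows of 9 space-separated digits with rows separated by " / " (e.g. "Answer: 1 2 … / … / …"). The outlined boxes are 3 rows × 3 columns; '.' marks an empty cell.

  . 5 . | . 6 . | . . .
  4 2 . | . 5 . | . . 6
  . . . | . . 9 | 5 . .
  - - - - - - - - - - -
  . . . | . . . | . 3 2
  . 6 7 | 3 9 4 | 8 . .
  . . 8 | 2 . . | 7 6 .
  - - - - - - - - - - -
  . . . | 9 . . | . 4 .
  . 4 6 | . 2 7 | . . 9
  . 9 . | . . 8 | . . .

Step 1. [r4c2∈{1}] nothing but 1 survives at r4c2, so r4c2=1.
Step 2. [r3c8∈{1,2,7,8}] in row 3, 2 fits only at r3c8, so r3c8=2.
Step 3. [r6c9∈{1,4,5}] in row 6, 4 fits only at r6c9, so r6c9=4.
Step 4. [r6c1∈{3,5,9}] across row 6, 9 lands solely at r6c1 ⇒ r6c1=9.
Step 5. [r4c1∈{5}] only 5 remains possible at r4c1, so r4c1=5.
Step 6. [r1c7∈{1,3,4,9}] r1c7 is the only open cell in col 7 admitting 4, so r1c7=4.
Step 7. [r6c5∈{1}] r6c5's peers cover all but 1. So r6c5=1.
Step 8. [r7c5∈{3}] r7c5's peers cover all but 3. So r7c5=3.
Step 9. [r3c1∈{1,3,6,7,8}] across row 3, 6 lands solely at r3c1, so r3c1=6.
Step 10. [r5c1∈{2}] nothing but 2 survives at r5c1 ⇒ r5c1=2.
Step 11. [r4c6∈{6}] r4c6 is down to just 6. So r4c6=6.
Step 12. [r9c4∈{1,4,5,6}] across col 4, 6 lands solely at r9c4. So r9c4=6.
Step 13. [r3c4∈{1,4,7,8}] 4 has one home in col 4: r3c4, so r3c4=4.
Step 14. [r8c4∈{1,5}] in col 4, 5 fits only at r8c4. So r8c4=5.
Step 15. [r7c6∈{1}] r7c6 is down to just 1, so r7c6=1.
Step 16. [r2c6∈{3}] only 3 remains possible at r2c6, so r2c6=3.
Step 17. [r2c8∈{1,7,8,9}] row 2 has a naked pair {1,9} at r2c3 and r2c7, so r2c8≠9.
Step 18. [r1c8∈{1,7,8,9}] r1c8 is the only open cell in col 8 admitting 9. So r1c8=9.
Step 19. [r2c7∈{1}] r2c7 is down to just 1. So r2c7=1.
Step 20. [r3c3∈{1,3}] row 3 places 1 nowhere but r3c3. So r3c3=1.
Step 21. [r1c3∈{3}] only 3 remains possible at r1c3. So r1c3=3.
Step 22. [r3c9∈{3,7,8}] in row 3, 3 fits only at r3c9 ⇒ r3c9=3.
Step 23. [r8c7∈{3}] r8c7's peers cover all but 3, so r8c7=3.
Step 24. [r9c1∈{1,3,7}] row 9 places 3 nowhere but r9c1. So r9c1=3.
Step 25. [r1c4∈{1,7,8}] across row 1, 1 lands solely at r1c4. So r1c4=1.
Step 26. [r8c1∈{1,8}] across col 1, 1 lands solely at r8c1. So r8c1=1.
Step 27. [r8c8∈{8}] r8c8 has the single candidate 8. So r8c8=8.
Step 28. [r2c8∈{7}] r2c8 is down to just 7, so r2c8=7.
Step 29. [r9c9∈{1,5,7}] across row 9, 7 lands solely at r9c9 ⇒ r9c9=7.
Step 30. [r3c5∈{7,8}] in box 2, 7 fits only at r3c5. So r3c5=7.
Step 31. [r7c9∈{5}] r7c9 is down to just 5 ⇒ r7c9=5.
Step 32. [r1c1∈{7,8}] across row 1, 7 lands solely at r1c1 ⇒ r1c1=7.
Step 33. [r7c3∈{2}] only 2 remains possible at r7c3. So r7c3=2.
Step 34. [r5c9∈{1}] r5c9 is down to just 1, so r5c9=1.
Step 35. [r4c5∈{8}] r4c5 is down to just 8. So r4c5=8.
Step 36. [r7c2∈{7,8}] across row 7, 7 lands solely at r7c2, so r7c2=7.
Step 37. [r4c4∈{7}] nothing but 7 survives at r4c4 ⇒ r4c4=7.
Step 38. [r6c2∈{3}] nothing but 3 survives at r6c2. So r6c2=3.
Step 39. [r9c7∈{2}] r9c7 is down to just 2 ⇒ r9c7=2.
Step 40. [r7c7∈{6}] r7c7 has the single candidate 6 ⇒ r7c7=6.
Step 41. [r4c3∈{4}] r4c3 has the single candidate 4, so r4c3=4.
Step 42. [r1c6∈{2}] nothing but 2 survives at r1c6, so r1c6=2.
Step 43. [r2c4∈{8}] r2c4 has the single candidate 8, so r2c4=8.
Step 44. [r7c1∈{8}] r7c1 has the single candidate 8 ⇒ r7c1=8.
Step 45. [r5c8∈{5}] r5c8's peers cover all but 5 ⇒ r5c8=5.
Step 46. [r4c7∈{9}] r4c7 is down to just 9 ⇒ r4c7=9.
Step 47. [r6c6∈{5}] r6c6 is down to just 5 ⇒ r6c6=5.
Step 48. [r9c3∈{5}] only 5 remains possible at r9c3 ⇒ r9c3=5.
Step 49. [r9c5∈{4}] r9c5's peers cover all but 4. So r9c5=4.
Step 50. [r3c2∈{8}] nothing but 8 survives at r3c2 ⇒ r3c2=8.
Step 51. [r2c3∈{9}] r2c3's peers cover all but 9, so r2c3=9.
Step 52. [r1c9∈{8}] r1c9 is down to just 8, so r1c9=8.
Step 53. [r9c8∈{1}] r9c8 has the single candidate 1 ⇒ r9c8=1.

Answer: 7 5 3 1 6 2 4 9 8 / 4 2 9 8 5 3 1 7 6 / 6 8 1 4 7 9 5 2 3 / 5 1 4 7 8 6 9 3 2 / 2 6 7 3 9 4 8 5 1 / 9 3 8 2 1 5 7 6 4 / 8 7 2 9 3 1 6 4 5 / 1 4 6 5 2 7 3 8 9 / 3 9 5 6 4 8 2 1 7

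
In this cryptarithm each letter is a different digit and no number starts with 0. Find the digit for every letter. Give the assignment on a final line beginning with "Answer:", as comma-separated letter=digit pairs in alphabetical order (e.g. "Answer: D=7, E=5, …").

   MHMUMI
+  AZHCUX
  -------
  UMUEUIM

Step 1. [col 1: I + X ≡ M (mod 10)] several values work for I in column 1 (I + X ≡ M (mod 10), carry-in 0); try I=4. So I=4.
Step 2. [col 1: I + X ≡ M (mod 10)] several values work for M in column 1 (I + X ≡ M (mod 10), carry-in 0); try M=2, so M=2.
Step 3. [U] the sum has 7 digits but both addends have 6; that extra leading digit U is the final carry, namely 1. So U=1.
Step 4. [col 1: I + X ≡ M (mod 10)] column 1 reads I+X+carry(0)=M with I=4, M=2; with digits 1,2,4 already taken and all letters distinct, the only value for X is 8. So X=8.
Step 5. [col 3: U + C ≡ U (mod 10)] column 3 reads U+C+carry(0)=U with U=1; with digits 1,2,4,8 already taken and all letters distinct, the only value for C is 0. So C=0.
Step 6. [col 4: M + H ≡ E (mod 10)] several values work for H in column 4 (M + H ≡ E (mod 10), carry-in 0); try H=5. So H=5.
Step 7. [col 4: M + H ≡ E (mod 10)] from column 4 (M=2, H=5, carry-in 0, digits 0,1,2,4,5,8 already taken and all letters distinct): E must equal 7 ⇒ E=7.
Step 8. [col 5: H + Z ≡ U (mod 10)] column 5: given H=5, U=1, carry-in 0, and digits 0,1,2,4,5,7,8 already taken and all letters distinct, H+Z≡U (mod 10) forces Z=6, so Z=6.
Step 9. [col 6: M + A ≡ M (mod 10)] from column 6 (M=2, carry-in 1, digits 0,1,2,4,5,6,7,8 already taken and all letters distinct): A must equal 9. So A=9.

Answer: A=9, C=0, E=7, H=5, I=4, M=2, U=1, X=8, Z=6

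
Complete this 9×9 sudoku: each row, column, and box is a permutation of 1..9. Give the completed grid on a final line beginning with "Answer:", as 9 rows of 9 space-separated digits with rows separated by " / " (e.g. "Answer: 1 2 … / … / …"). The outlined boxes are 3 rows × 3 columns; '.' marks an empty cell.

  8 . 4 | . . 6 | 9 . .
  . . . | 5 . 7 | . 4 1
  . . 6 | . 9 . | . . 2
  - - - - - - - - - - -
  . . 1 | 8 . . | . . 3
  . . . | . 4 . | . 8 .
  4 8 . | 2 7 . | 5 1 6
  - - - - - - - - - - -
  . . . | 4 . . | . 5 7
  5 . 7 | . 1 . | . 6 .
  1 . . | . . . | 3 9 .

Step 1. [r5c3∈{2,3,5,9}] across col 3, 5 lands solely at r5c3, so r5c3=5.
Step 2. [r4c8∈{2,7}] 2 has one home in col 8: r4c8, so r4c8=2.
Step 3. [r5c9∈{9}] r5c9's peers cover all but 9. So r5c9=9.
Step 4. [r8c4∈{3,9}] across col 4, 9 lands solely at r8c4 ⇒ r8c4=9.
Step 5. [r5c7∈{7}] r5c7's peers cover all but 7, so r5c7=7.
Step 6. [r3c2∈{1,3,5,7}] row 3 places 5 nowhere but r3c2 ⇒ r3c2=5.
Step 7. [r1c2∈{1,2,3,7}] col 2 places 1 nowhere but r1c2, so r1c2=1.
Step 8. [r1c4∈{3}] nothing but 3 survives at r1c4 ⇒ r1c4=3.
Step 9. [r7c5∈{2,3,6,8}] r7c5 is the only open cell in col 5 admitting 3, so r7c5=3.
Step 10. [r8c2∈{2,3,4}] 3 has one home in row 8: r8c2, so r8c2=3.
Step 11. [r3c7∈{8}] nothing but 8 survives at r3c7, so r3c7=8.
Step 12. [r9c2∈{2,4,6}] across col 2, 4 lands solely at r9c2 ⇒ r9c2=4.
Step 13. [r9c9∈{8}] r9c9's peers cover all but 8 ⇒ r9c9=8.
Step 14. [r9c3∈{2}] r9c3 is down to just 2. So r9c3=2.
Step 15. [r3c1∈{3,7}] 7 has one home in box 1: r3c1. So r3c1=7.
Step 16. [r9c6∈{5}] r9c6 is down to just 5. So r9c6=5.
Step 17. [r4c6∈{9}] r4c6's peers cover all but 9 ⇒ r4c6=9.
Step 18. [r4c1∈{6}] nothing but 6 survives at r4c1, so r4c1=6.
Step 19. [r6c3∈{3,9}] r6c3 is the only open cell in row 6 admitting 9 ⇒ r6c3=9.
Step 20. [r5c1∈{2,3}] in box 4, 3 fits only at r5c1, so r5c1=3.
Step 21. [r2c1∈{2,9}] in col 1, 2 fits only at r2c1. So r2c1=2.
Step 22. [r3c4∈{1}] r3c4 has the single candidate 1. So r3c4=1.
Step 23. [r8c6∈{2,8}] 8 has one home in row 8: r8c6, so r8c6=8.
Step 24. [r8c7∈{2,4}] row 8 places 2 nowhere but r8c7. So r8c7=2.
Step 25. [r7c2∈{6,9}] r7c2 is the only open cell in row 7 admitting 6 ⇒ r7c2=6.
Step 26. [r9c5∈{6}] r9c5's peers cover all but 6, so r9c5=6.
Step 27. [r4c2∈{7}] r4c2 is down to just 7. So r4c2=7.
Step 28. [r8c9∈{4}] r8c9's peers cover all but 4 ⇒ r8c9=4.
Step 29. [r4c5∈{5}] r4c5's peers cover all but 5. So r4c5=5.
Step 30. [r1c8∈{7}] only 7 remains possible at r1c8. So r1c8=7.
Step 31. [r3c6∈{4}] only 4 remains possible at r3c6, so r3c6=4.
Step 32. [r3c8∈{3}] nothing but 3 survives at r3c8. So r3c8=3.
Step 33. [r2c7∈{6}] nothing but 6 survives at r2c7 ⇒ r2c7=6.
Step 34. [r2c2∈{9}] r2c2 has the single candidate 9. So r2c2=9.
Step 35. [r1c9∈{5}] r1c9's peers cover all but 5. So r1c9=5.
Step 36. [r7c6∈{2}] only 2 remains possible at r7c6. So r7c6=2.
Step 37. [r2c5∈{8}] only 8 remains possible at r2c5. So r2c5=8.
Step 38. [r7c7∈{1}] r7c7's peers cover all but 1 ⇒ r7c7=1.
Step 39. [r1c5∈{2}] r1c5 is down to just 2, so r1c5=2.
Step 40. [r7c1∈{9}] nothing but 9 survives at r7c1. So r7c1=9.
Step 41. [r9c4∈{7}] r9c4 has the single candidate 7. So r9c4=7.
Step 42. [r2c3∈{3}] r2c3 is down to just 3 ⇒ r2c3=3.
Step 43. [r4c7∈{4}] r4c7 has the single candidate 4. So r4c7=4.
Step 44. [r5c4∈{6}] r5c4 has the single candidate 6, so r5c4=6.
Step 45. [r7c3∈{8}] r7c3's peers cover all but 8 ⇒ r7c3=8.
Step 46. [r5c2∈{2}] r5c2 is down to just 2, so r5c2=2.
Step 47. [r6c6∈{3}] r6c6's peers cover all but 3. So r6c6=3.
Step 48. [r5c6∈{1}] only 1 remains possible at r5c6 ⇒ r5c6=1.

Answer: 8 1 4 3 2 6 9 7 5 / 2 9 3 5 8 7 6 4 1 / 7 5 6 1 9 4 8 3 2 / 6 7 1 8 5 9 4 2 3 / 3 2 5 6 4 1 7 8 9 / 4 8 9 2 7 3 5 1 6 / 9 6 8 4 3 2 1 5 7 / 5 3 7 9 1 8 2 6 4 / 1 4 2 7 6 5 3 9 8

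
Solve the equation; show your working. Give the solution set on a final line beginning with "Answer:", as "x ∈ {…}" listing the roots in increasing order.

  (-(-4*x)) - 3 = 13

Step 1. [(-(-4*x)) - 3 = 13] -3 is outermost — add 3 both sides ⇒ sub: -(-4*x) = 16.
Step 2. [-(-4*x) = 16] flip signs both sides ⇒ neg: -4*x = -16.
Step 3. [-4*x = -16] -4·(inner) — divide through by -4 ⇒ div: x = 4.

Answer: x ∈ {4}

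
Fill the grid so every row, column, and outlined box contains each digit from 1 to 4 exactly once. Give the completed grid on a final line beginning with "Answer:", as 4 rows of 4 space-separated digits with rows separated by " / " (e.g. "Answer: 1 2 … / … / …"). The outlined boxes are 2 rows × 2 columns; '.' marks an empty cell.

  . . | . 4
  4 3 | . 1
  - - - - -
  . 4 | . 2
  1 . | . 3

Step 1. [r1c1∈{2}] r1c1 is down to just 2, so r1c1=2.
Step 2. [r4c3∈{4}] only 4 remains possible at r4c3, so r4c3=4.
Step 3. [r1c3∈{3}] r1c3 has the single candidate 3, so r1c3=3.
Step 4. [r3c3∈{1}] nothing but 1 survives at r3c3. So r3c3=1.
Step 5. [r3c1∈{3}] r3c1 has the single candidate 3 ⇒ r3c1=3.
Step 6. [r2c3∈{2}] only 2 remains possible at r2c3 ⇒ r2c3=2.
Step 7. [r4c2∈{2}] r4c2 has the single candidate 2 ⇒ r4c2=2.
Step 8. [r1c2∈{1}] r1c2 has the single candidate 1, so r1c2=1.

Answer: 2 1 3 4 / 4 3 2 1 / 3 4 1 2 / 1 2 4 3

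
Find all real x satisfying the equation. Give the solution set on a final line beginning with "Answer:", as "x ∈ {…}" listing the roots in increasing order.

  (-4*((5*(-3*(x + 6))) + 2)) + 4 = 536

Step 1. [(-4*((5*(-3*(x + 6))) + 2)) + 4 = 536] peel the +4: subtract 4 from each side, so sub: -4*((5*(-3*(x + 6))) + 2) = 532.
Step 2. [-4*((5*(-3*(x + 6))) + 2) = 532] divide by the outer -4 ⇒ div: (5*(-3*(x + 6))) + 2 = -133.
Step 3. [(5*(-3*(x + 6))) + 2 = -133] peel the +2: subtract 2 from each side ⇒ sub: 5*(-3*(x + 6)) = -135.
Step 4. [5*(-3*(x + 6)) = -135] divide by the outer 5. So div: -3*(x + 6) = -27.
Step 5. [-3*(x + 6) = -27] leading coefficient -3: divide by -3. So div: x + 6 = 9.
Step 6. [x + 6 = 9] the outer +6 inverts by subtracting 6, so sub: x = 3.

Answer: x ∈ {3}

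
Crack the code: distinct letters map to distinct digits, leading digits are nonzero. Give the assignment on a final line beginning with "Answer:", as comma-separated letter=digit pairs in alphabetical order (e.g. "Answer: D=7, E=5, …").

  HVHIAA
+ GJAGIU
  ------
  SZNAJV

Step 1. [col 1: A + U ≡ V (mod 10)] U=9 is one option consistent with column 1 (A + U ≡ V (mod 10), carry-in 0) — take it, so U=9.
Step 2. [col 1: A + U ≡ V (mod 10)] no forcing yet in column 1 (carry-in 0); A=8 is free and consistent — try it, so A=8.
Step 3. [col 1: A + U ≡ V (mod 10)] column 1: given A=8, U=9, carry-in 0, and digits 8,9 already taken and all letters distinct, A+U≡V (mod 10) forces V=7, so V=7.
Step 4. [col 2: A + I ≡ J (mod 10)] I=6 is one option consistent with column 2 (A + I ≡ J (mod 10), carry-in 1) — take it. So I=6.
Step 5. [col 2: A + I ≡ J (mod 10)] column 2: given A=8, I=6, carry-in 1, and digits 6,7,8,9 already taken and all letters distinct, A+I≡J (mod 10) forces J=5 ⇒ J=5.
Step 6. [col 3: I + G ≡ A (mod 10)] column 3 reads I+G+carry(1)=A with I=6, A=8; with digits 5,6,7,8,9 already taken and all letters distinct, the only value for G is 1 ⇒ G=1.
Step 7. [col 4: H + A ≡ N (mod 10)] column 4 (H + A ≡ N (mod 10), carry-in 0) doesn't pin N yet; pick N=0 and continue. So N=0.
Step 8. [col 4: H + A ≡ N (mod 10)] from column 4 (A=8, N=0, carry-in 0, digits 0,1,5,6,7,8,9 already taken and all letters distinct): H must equal 2. So H=2.
Step 9. [col 5: V + J ≡ Z (mod 10)] in column 5 we have V+J≡Z with carry-in 1; given V=7, J=5 and digits 0,1,2,5,6,7,8,9 already taken and all letters distinct, that pins Z to 3. So Z=3.
Step 10. [col 6: H + G ≡ S (mod 10)] from column 6 (H=2, G=1, carry-in 1, digits 0,1,2,3,5,6,7,8,9 already taken and all letters distinct): S must equal 4. So S=4.

Answer: A=8, G=1, H=2, I=6, J=5, N=0, S=4, U=9, V=7, Z=3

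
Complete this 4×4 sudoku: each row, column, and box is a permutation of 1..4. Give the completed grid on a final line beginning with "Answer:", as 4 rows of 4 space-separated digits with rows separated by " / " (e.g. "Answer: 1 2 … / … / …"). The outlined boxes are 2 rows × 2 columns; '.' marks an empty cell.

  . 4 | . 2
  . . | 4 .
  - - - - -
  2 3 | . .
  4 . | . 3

Step 1. [r2c4∈{1}] r2c4 is down to just 1 ⇒ r2c4=1.
Step 2. [r3c3∈{1}] r3c3's peers cover all but 1. So r3c3=1.
Step 3. [r2c1∈{3}] r2c1's peers cover all but 3. So r2c1=3.
Step 4. [r2c2∈{2}] r2c2's peers cover all but 2. So r2c2=2.
Step 5. [r4c3∈{2}] nothing but 2 survives at r4c3. So r4c3=2.
Step 6. [r1c1∈{1}] r1c1's peers cover all but 1. So r1c1=1.
Step 7. [r3c4∈{4}] nothing but 4 survives at r3c4. So r3c4=4.
Step 8. [r1c3∈{3}] only 3 remains possible at r1c3 ⇒ r1c3=3.
Step 9. [r4c2∈{1}] only 1 remains possible at r4c2, so r4c2=1.

Answer: 1 4 3 2 / 3 2 4 1 / 2 3 1 4 / 4 1 2 3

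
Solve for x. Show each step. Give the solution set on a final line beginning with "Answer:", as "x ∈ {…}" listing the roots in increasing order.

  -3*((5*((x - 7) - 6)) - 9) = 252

Step 1. [-3*((5*((x - 7) - 6)) - 9) = 252] -3·(inner) — divide through by -3 ⇒ div: (5*((x - 7) - 6)) - 9 = -84.
Step 2. [(5*((x - 7) - 6)) - 9 = -84] the outer -9 inverts by adding 9, so sub: 5*((x - 7) - 6) = -75.
Step 3. [5*((x - 7) - 6) = -75] 5·(inner) — divide through by 5. So div: (x - 7) - 6 = -15.
Step 4. [(x - 7) - 6 = -15] peel the -6: add 6 from each side ⇒ sub: x - 7 = -9.
Step 5. [x - 7 = -9] -7 is outermost — add 7 both sides ⇒ sub: x = -2.

Answer: x ∈ {-2}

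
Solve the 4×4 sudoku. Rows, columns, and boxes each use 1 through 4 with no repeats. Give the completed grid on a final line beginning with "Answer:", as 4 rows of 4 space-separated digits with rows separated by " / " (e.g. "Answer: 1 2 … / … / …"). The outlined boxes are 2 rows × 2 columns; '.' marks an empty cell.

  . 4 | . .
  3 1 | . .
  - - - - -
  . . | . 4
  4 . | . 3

Step 1. [r2c4∈{2}] r2c4 has the single candidate 2 ⇒ r2c4=2.
Step 2. [r4c2∈{2}] r4c2 has the single candidate 2. So r4c2=2.
Step 3. [r4c3∈{1}] nothing but 1 survives at r4c3 ⇒ r4c3=1.
Step 4. [r1c4∈{1}] r1c4's peers cover all but 1, so r1c4=1.
Step 5. [r3c2∈{3}] r3c2 has the single candidate 3. So r3c2=3.
Step 6. [r1c3∈{3}] nothing but 3 survives at r1c3 ⇒ r1c3=3.
Step 7. [r3c3∈{2}] only 2 remains possible at r3c3, so r3c3=2.
Step 8. [r2c3∈{4}] only 4 remains possible at r2c3. So r2c3=4.
Step 9. [r1c1∈{2}] r1c1 is down to just 2 ⇒ r1c1=2.
Step 10. [r3c1∈{1}] r3c1's peers cover all but 1 ⇒ r3c1=1.

Answer: 2 4 3 1 / 3 1 4 2 / 1 3 2 4 / 4 2 1 3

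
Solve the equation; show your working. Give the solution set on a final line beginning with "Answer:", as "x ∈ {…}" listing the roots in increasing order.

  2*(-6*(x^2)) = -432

Step 1. [2*(-6*(x^2)) = -432] 2·(inner) — divide through by 2 ⇒ div: -6*(x^2) = -216.
Step 2. [-6*(x^2) = -216] leading coefficient -6: divide by -6. So div: x^2 = 36.
Step 3. [x^2 = 36] 36 ≥ 0, LHS is (·)² — take ±√. So sqrt: x = 6 or -6.

Answer: x ∈ {-6, 6}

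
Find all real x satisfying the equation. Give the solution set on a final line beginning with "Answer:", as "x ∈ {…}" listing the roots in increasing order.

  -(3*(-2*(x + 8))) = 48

Step 1. [-(3*(-2*(x + 8))) = 48] leading − — multiply by −1 ⇒ neg: 3*(-2*(x + 8)) = -48.
Step 2. [3*(-2*(x + 8)) = -48] 3·(inner) — divide through by 3, so div: -2*(x + 8) = -16.
Step 3. [-2*(x + 8) = -16] -2·(inner) — divide through by -2. So div: x + 8 = 8.
Step 4. [x + 8 = 8] the outer +8 inverts by subtracting 8. So sub: x = 0.

Answer: x ∈ {0}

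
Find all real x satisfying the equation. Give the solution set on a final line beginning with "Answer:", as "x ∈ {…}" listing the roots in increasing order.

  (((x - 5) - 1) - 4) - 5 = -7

Step 1. [(((x - 5) - 1) - 4) - 5 = -7] 5 comes off first (add 5). So sub: ((x - 5) - 1) - 4 = -2.
Step 2. [((x - 5) - 1) - 4 = -2] the outer -4 inverts by adding 4 ⇒ sub: (x - 5) - 1 = 2.
Step 3. [(x - 5) - 1 = 2] 1 comes off first (add 1) ⇒ sub: x - 5 = 3.
Step 4. [x - 5 = 3] -5 is outermost — add 5 both sides ⇒ sub: x = 8.

Answer: x ∈ {8}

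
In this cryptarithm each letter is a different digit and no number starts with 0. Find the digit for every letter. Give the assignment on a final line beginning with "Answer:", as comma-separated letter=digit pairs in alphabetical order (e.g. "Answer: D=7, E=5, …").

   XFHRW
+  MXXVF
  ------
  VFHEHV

Step 1. [col 1: W + F ≡ V (mod 10)] several values work for V in column 1 (W + F ≡ V (mod 10), carry-in 0); try V=1, so V=1.
Step 2. [col 1: W + F ≡ V (mod 10)] F=2 is one option consistent with column 1 (W + F ≡ V (mod 10), carry-in 0) — take it. So F=2.
Step 3. [col 1: W + F ≡ V (mod 10)] column 1: given F=2, V=1, carry-in 0, and digits 1,2 already taken and all letters distinct, W+F≡V (mod 10) forces W=9 ⇒ W=9.
Step 4. [col 2: R + V ≡ H (mod 10)] several values work for R in column 2 (R + V ≡ H (mod 10), carry-in 1); try R=6, so R=6.
Step 5. [col 2: R + V ≡ H (mod 10)] in column 2 we have R+V≡H with carry-in 1; given R=6, V=1 and digits 1,2,6,9 already taken and all letters distinct, that pins H to 8 ⇒ H=8.
Step 6. [col 3: H + X ≡ E (mod 10)] no forcing yet in column 3 (carry-in 0); E=3 is free and consistent — try it, so E=3.
Step 7. [col 3: H + X ≡ E (mod 10)] in column 3 we have H+X≡E with carry-in 0; given H=8, E=3 and digits 1,2,3,6,8,9 already taken and all letters distinct, that pins X to 5 ⇒ X=5.
Step 8. [col 5: X + M ≡ F (mod 10)] column 5 reads X+M+carry(0)=F with X=5, F=2; with digits 1,2,3,5,6,8,9 already taken and all letters distinct, the only value for M is 7. So M=7.

Answer: E=3, F=2, H=8, M=7, R=6, V=1, W=9, X=5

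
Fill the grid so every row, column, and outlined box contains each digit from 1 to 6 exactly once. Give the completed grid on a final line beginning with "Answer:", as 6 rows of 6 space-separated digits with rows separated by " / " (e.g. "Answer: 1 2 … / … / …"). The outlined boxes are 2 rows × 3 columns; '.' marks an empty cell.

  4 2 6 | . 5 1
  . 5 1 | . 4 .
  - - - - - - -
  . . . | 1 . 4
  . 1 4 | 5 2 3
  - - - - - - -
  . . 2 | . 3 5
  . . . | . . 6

Step 1. [r3c1∈{2,3,5,6}] across row 3, 2 lands solely at r3c1 ⇒ r3c1=2.
Step 2. [r6c1∈{1,3,5}] across col 1, 5 lands solely at r6c1 ⇒ r6c1=5.
Step 3. [r4c1∈{6}] r4c1 has the single candidate 6, so r4c1=6.
Step 4. [r2c4∈{2,3,6}] in row 2, 6 fits only at r2c4, so r2c4=6.
Step 5. [r5c4∈{4}] only 4 remains possible at r5c4, so r5c4=4.
Step 6. [r3c2∈{3}] only 3 remains possible at r3c2, so r3c2=3.
Step 7. [r2c6∈{2}] nothing but 2 survives at r2c6, so r2c6=2.
Step 8. [r3c5∈{6}] nothing but 6 survives at r3c5 ⇒ r3c5=6.
Step 9. [r2c1∈{3}] r2c1's peers cover all but 3. So r2c1=3.
Step 10. [r5c2∈{6}] r5c2's peers cover all but 6 ⇒ r5c2=6.
Step 11. [r3c3∈{5}] r3c3's peers cover all but 5. So r3c3=5.
Step 12. [r1c4∈{3}] r1c4's peers cover all but 3, so r1c4=3.
Step 13. [r5c1∈{1}] r5c1's peers cover all but 1 ⇒ r5c1=1.
Step 14. [r6c2∈{4}] only 4 remains possible at r6c2 ⇒ r6c2=4.
Step 15. [r6c4∈{2}] r6c4 is down to just 2 ⇒ r6c4=2.
Step 16. [r6c3∈{3}] r6c3's peers cover all but 3. So r6c3=3.
Step 17. [r6c5∈{1}] r6c5 is down to just 1, so r6c5=1.

Answer: 4 2 6 3 5 1 / 3 5 1 6 4 2 / 2 3 5 1 6 4 / 6 1 4 5 2 3 / 1 6 2 4 3 5 / 5 4 3 2 1 6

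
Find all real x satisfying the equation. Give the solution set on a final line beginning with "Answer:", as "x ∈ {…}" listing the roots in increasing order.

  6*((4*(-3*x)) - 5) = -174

Step 1. [6*((4*(-3*x)) - 5) = -174] leading coefficient 6: divide by 6. So div: (4*(-3*x)) - 5 = -29.
Step 2. [(4*(-3*x)) - 5 = -29] the outer -5 inverts by adding 5, so sub: 4*(-3*x) = -24.
Step 3. [4*(-3*x) = -24] leading coefficient 4: divide by 4, so div: -3*x = -6.
Step 4. [-3*x = -6] -3·(inner) — divide through by -3. So div: x = 2.

Answer: x ∈ {2}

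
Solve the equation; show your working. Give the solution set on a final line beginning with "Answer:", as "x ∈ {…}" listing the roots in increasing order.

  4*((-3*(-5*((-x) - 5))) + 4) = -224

Step 1. [4*((-3*(-5*((-x) - 5))) + 4) = -224] divide by the outer 4. So div: (-3*(-5*((-x) - 5))) + 4 = -56.
Step 2. [(-3*(-5*((-x) - 5))) + 4 = -56] +4 is outermost — subtract 4 both sides ⇒ sub: -3*(-5*((-x) - 5)) = -60.
Step 3. [-3*(-5*((-x) - 5)) = -60] -3·(inner) — divide through by -3, so div: -5*((-x) - 5) = 20.
Step 4. [-5*((-x) - 5) = 20] divide by the outer -5, so div: (-x) - 5 = -4.
Step 5. [(-x) - 5 = -4] -5 is outermost — add 5 both sides ⇒ sub: -x = 1.
Step 6. [-x = 1] flip signs both sides. So neg: x = -1.

Answer: x ∈ {-1}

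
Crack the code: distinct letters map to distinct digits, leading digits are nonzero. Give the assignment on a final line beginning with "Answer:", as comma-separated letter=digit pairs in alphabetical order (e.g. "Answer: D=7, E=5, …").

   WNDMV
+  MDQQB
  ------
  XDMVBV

Step 1. [X] X is the leading digit of a 6-digit sum of two 5-digit numbers; the final carry is exactly 1. So X=1.
Step 2. [col 1: V + B ≡ V (mod 10)] column 1: given nothing yet, carry-in 0, and digits 1 already taken and all letters distinct, V+B≡V (mod 10) forces B=0 ⇒ B=0.
Step 3. [col 1: V + B ≡ V (mod 10)] several values work for V in column 1 (V + B ≡ V (mod 10), carry-in 0); try V=9. So V=9.
Step 4. [col 2: M + Q ≡ B (mod 10)] Q=3 is one option consistent with column 2 (M + Q ≡ B (mod 10), carry-in 0) — take it, so Q=3.
Step 5. [col 2: M + Q ≡ B (mod 10)] column 2: given Q=3, B=0, carry-in 0, and digits 0,1,3,9 already taken and all letters distinct, M+Q≡B (mod 10) forces M=7, so M=7.
Step 6. [col 3: D + Q ≡ V (mod 10)] column 3: given Q=3, V=9, carry-in 1, and digits 0,1,3,7,9 already taken and all letters distinct, D+Q≡V (mod 10) forces D=5. So D=5.
Step 7. [col 4: N + D ≡ M (mod 10)] from column 4 (D=5, M=7, carry-in 0, digits 0,1,3,5,7,9 already taken and all letters distinct): N must equal 2. So N=2.
Step 8. [col 5: W + M ≡ D (mod 10)] in column 5 we have W+M≡D with carry-in 0; given M=7, D=5 and digits 0,1,2,3,5,7,9 already taken and all letters distinct, that pins W to 8, so W=8.

Answer: B=0, D=5, M=7, N=2, Q=3, V=9, W=8, X=1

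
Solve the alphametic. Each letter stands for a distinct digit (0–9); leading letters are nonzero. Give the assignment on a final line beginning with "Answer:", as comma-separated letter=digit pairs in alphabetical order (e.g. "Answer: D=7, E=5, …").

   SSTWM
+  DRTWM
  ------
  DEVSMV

Step 1. [col 1: M + M ≡ V (mod 10)] column 1 (M + M ≡ V (mod 10), carry-in 0) doesn't pin M yet; pick M=7 and continue. So M=7.
Step 2. [col 1: M + M ≡ V (mod 10)] in column 1 we have M+M≡V with carry-in 0; given M=7 and digits 7 already taken and all letters distinct, that pins V to 4 ⇒ V=4.
Step 3. [col 2: W + W ≡ M (mod 10)] column 2 (W + W ≡ M (mod 10), carry-in 1) doesn't pin W yet; pick W=3 and continue, so W=3.
Step 4. [col 3: T + T ≡ S (mod 10)] column 3 (T + T ≡ S (mod 10), carry-in 0) doesn't pin S yet; pick S=8 and continue, so S=8.
Step 5. [D] D is the leading digit of a 6-digit sum of two 5-digit numbers; the final carry is exactly 1, so D=1.
Step 6. [col 3: T + T ≡ S (mod 10)] column 3 reads T+T+carry(0)=S with S=8; with digits 1,3,4,7,8 already taken and all letters distinct, the only value for T is 9, so T=9.
Step 7. [col 4: S + R ≡ V (mod 10)] from column 4 (S=8, V=4, carry-in 1, digits 1,3,4,7,8,9 already taken and all letters distinct): R must equal 5, so R=5.
Step 8. [col 5: S + D ≡ E (mod 10)] from column 5 (S=8, D=1, carry-in 1, digits 1,3,4,5,7,8,9 already taken and all letters distinct): E must equal 0 ⇒ E=0.

Answer: D=1, E=0, M=7, R=5, S=8, T=9, V=4, W=3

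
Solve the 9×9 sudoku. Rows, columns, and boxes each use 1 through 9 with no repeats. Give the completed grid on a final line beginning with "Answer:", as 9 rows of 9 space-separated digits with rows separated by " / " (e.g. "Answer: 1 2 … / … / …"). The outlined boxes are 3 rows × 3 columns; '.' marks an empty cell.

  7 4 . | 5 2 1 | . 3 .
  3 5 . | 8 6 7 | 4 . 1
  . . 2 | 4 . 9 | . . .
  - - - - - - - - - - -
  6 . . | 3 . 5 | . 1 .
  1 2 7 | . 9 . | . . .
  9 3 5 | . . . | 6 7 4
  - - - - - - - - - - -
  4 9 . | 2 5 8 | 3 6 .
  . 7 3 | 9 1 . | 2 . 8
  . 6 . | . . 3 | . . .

Step 1. [r3c1∈{8}] r3c1 is down to just 8 ⇒ r3c1=8.
Step 2. [r3c8∈{5}] only 5 remains possible at r3c8. So r3c8=5.
Step 3. [r9c7∈{1,5,7,9}] col 7 places 1 nowhere but r9c7. So r9c7=1.
Step 4. [r9c9∈{5,7,9}] 5 has one home in box 9: r9c9. So r9c9=5.
Step 5. [r5c6∈{4,6}] row 5 places 4 nowhere but r5c6. So r5c6=4.
Step 6. [r1c7∈{8,9}] across row 1, 8 lands solely at r1c7 ⇒ r1c7=8.
Step 7. [r3c9∈{6,7}] 6 has one home in row 3: r3c9, so r3c9=6.
Step 8. [r1c9∈{9}] r1c9 has the single candidate 9 ⇒ r1c9=9.
Step 9. [r9c5∈{4,7}] r9c5 is the only open cell in col 5 admitting 4, so r9c5=4.
Step 10. [r4c2∈{8}] nothing but 8 survives at r4c2 ⇒ r4c2=8.
Step 11. [r9c8∈{9}] r9c8's peers cover all but 9, so r9c8=9.
Step 12. [r7c3∈{1}] r7c3's peers cover all but 1, so r7c3=1.
Step 13. [r5c7∈{5}] r5c7 is down to just 5, so r5c7=5.
Step 14. [r9c1∈{2}] only 2 remains possible at r9c1. So r9c1=2.
Step 15. [r6c6∈{2}] r6c6's peers cover all but 2, so r6c6=2.
Step 16. [r4c3∈{4}] r4c3 is down to just 4, so r4c3=4.
Step 17. [r8c1∈{5}] r8c1's peers cover all but 5 ⇒ r8c1=5.
Step 18. [r9c3∈{8}] r9c3 is down to just 8, so r9c3=8.
Step 19. [r5c8∈{8}] r5c8's peers cover all but 8, so r5c8=8.
Step 20. [r4c5∈{7}] r4c5 is down to just 7 ⇒ r4c5=7.
Step 21. [r5c4∈{6}] r5c4's peers cover all but 6 ⇒ r5c4=6.
Step 22. [r6c5∈{8}] only 8 remains possible at r6c5. So r6c5=8.
Step 23. [r3c7∈{7}] r3c7 is down to just 7, so r3c7=7.
Step 24. [r2c3∈{9}] r2c3 has the single candidate 9 ⇒ r2c3=9.
Step 25. [r3c2∈{1}] only 1 remains possible at r3c2 ⇒ r3c2=1.
Step 26. [r4c7∈{9}] nothing but 9 survives at r4c7, so r4c7=9.
Step 27. [r8c8∈{4}] only 4 remains possible at r8c8. So r8c8=4.
Step 28. [r3c5∈{3}] r3c5 is down to just 3 ⇒ r3c5=3.
Step 29. [r6c4∈{1}] nothing but 1 survives at r6c4. So r6c4=1.
Step 30. [r9c4∈{7}] only 7 remains possible at r9c4 ⇒ r9c4=7.
Step 31. [r4c9∈{2}] r4c9's peers cover all but 2 ⇒ r4c9=2.
Step 32. [r5c9∈{3}] r5c9 is down to just 3. So r5c9=3.
Step 33. [r1c3∈{6}] only 6 remains possible at r1c3 ⇒ r1c3=6.
Step 34. [r7c9∈{7}] nothing but 7 survives at r7c9. So r7c9=7.
Step 35. [r8c6∈{6}] r8c6's peers cover all but 6, so r8c6=6.
Step 36. [r2c8∈{2}] r2c8 is down to just 2. So r2c8=2.

Answer: 7 4 6 5 2 1 8 3 9 / 3 5 9 8 6 7 4 2 1 / 8 1 2 4 3 9 7 5 6 / 6 8 4 3 7 5 9 1 2 / 1 2 7 6 9 4 5 8 3 / 9 3 5 1 8 2 6 7 4 / 4 9 1 2 5 8 3 6 7 / 5 7 3 9 1 6 2 4 8 / 2 6 8 7 4 3 1 9 5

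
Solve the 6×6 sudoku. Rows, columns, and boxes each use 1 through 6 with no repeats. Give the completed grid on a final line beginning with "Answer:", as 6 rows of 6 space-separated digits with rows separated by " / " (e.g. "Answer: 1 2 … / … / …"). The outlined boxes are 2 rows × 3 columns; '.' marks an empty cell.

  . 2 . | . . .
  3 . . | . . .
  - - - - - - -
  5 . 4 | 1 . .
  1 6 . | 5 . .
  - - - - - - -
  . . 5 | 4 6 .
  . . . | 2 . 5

Step 1. [r3c2∈{3}] r3c2's peers cover all but 3 ⇒ r3c2=3.
Step 2. [r3c5∈{2}] r3c5 has the single candidate 2, so r3c5=2.
Step 3. [r1c5∈{1,3,4,5}] 5 has one home in row 1: r1c5 ⇒ r1c5=5.
Step 4. [r5c6∈{1,3}] 3 has one home in row 5: r5c6. So r5c6=3.
Step 5. [r2c4∈{6}] r2c4 is down to just 6. So r2c4=6.
Step 6. [r2c3∈{1}] only 1 remains possible at r2c3 ⇒ r2c3=1.
Step 7. [r2c5∈{4}] nothing but 4 survives at r2c5. So r2c5=4.
Step 8. [r1c1∈{4,6}] row 1 places 4 nowhere but r1c1, so r1c1=4.
Step 9. [r6c2∈{1,4}] row 6 places 4 nowhere but r6c2 ⇒ r6c2=4.
Step 10. [r1c3∈{6}] only 6 remains possible at r1c3 ⇒ r1c3=6.
Step 11. [r5c1∈{2}] r5c1 is down to just 2, so r5c1=2.
Step 12. [r5c2∈{1}] r5c2 has the single candidate 1, so r5c2=1.
Step 13. [r2c2∈{5}] r2c2 has the single candidate 5, so r2c2=5.
Step 14. [r4c3∈{2}] only 2 remains possible at r4c3. So r4c3=2.
Step 15. [r2c6∈{2}] only 2 remains possible at r2c6, so r2c6=2.
Step 16. [r1c4∈{3}] r1c4's peers cover all but 3, so r1c4=3.
Step 17. [r6c5∈{1}] r6c5 has the single candidate 1, so r6c5=1.
Step 18. [r4c5∈{3}] only 3 remains possible at r4c5 ⇒ r4c5=3.
Step 19. [r3c6∈{6}] r3c6 has the single candidate 6 ⇒ r3c6=6.
Step 20. [r6c3∈{3}] r6c3 is down to just 3, so r6c3=3.
Step 21. [r4c6∈{4}] nothing but 4 survives at r4c6. So r4c6=4.
Step 22. [r6c1∈{6}] r6c1 is down to just 6. So r6c1=6.
Step 23. [r1c6∈{1}] nothing but 1 survives at r1c6, so r1c6=1.

Answer: 4 2 6 3 5 1 / 3 5 1 6 4 2 / 5 3 4 1 2 6 / 1 6 2 5 3 4 / 2 1 5 4 6 3 / 6 4 3 2 1 5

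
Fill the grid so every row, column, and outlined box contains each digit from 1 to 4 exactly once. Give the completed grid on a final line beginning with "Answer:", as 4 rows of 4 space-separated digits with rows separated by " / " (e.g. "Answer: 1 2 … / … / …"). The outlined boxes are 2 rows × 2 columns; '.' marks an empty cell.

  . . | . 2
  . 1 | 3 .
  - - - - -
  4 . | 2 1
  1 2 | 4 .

Step 1. [r3c2∈{3}] r3c2 has the single candidate 3. So r3c2=3.
Step 2. [r2c1∈{2}] r2c1 has the single candidate 2. So r2c1=2.
Step 3. [r1c3∈{1}] nothing but 1 survives at r1c3. So r1c3=1.
Step 4. [r1c1∈{3}] nothing but 3 survives at r1c1 ⇒ r1c1=3.
Step 5. [r2c4∈{4}] r2c4's peers cover all but 4. So r2c4=4.
Step 6. [r4c4∈{3}] r4c4 has the single candidate 3 ⇒ r4c4=3.
Step 7. [r1c2∈{4}] r1c2 is down to just 4, so r1c2=4.

Answer: 3 4 1 2 / 2 1 3 4 / 4 3 2 1 / 1 2 4 3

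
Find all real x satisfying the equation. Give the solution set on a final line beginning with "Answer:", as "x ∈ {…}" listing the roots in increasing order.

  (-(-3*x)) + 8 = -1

Step 1. [(-(-3*x)) + 8 = -1] peel the +8: subtract 8 from each side ⇒ sub: -(-3*x) = -9.
Step 2. [-(-3*x) = -9] LHS negated; negate both sides. So neg: -3*x = 9.
Step 3. [-3*x = 9] LHS = -3·(…); ÷-3 both sides, so div: x = -3.

Answer: x ∈ {-3}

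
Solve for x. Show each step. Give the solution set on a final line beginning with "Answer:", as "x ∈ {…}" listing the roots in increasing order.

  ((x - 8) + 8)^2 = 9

Step 1. [((x - 8) + 8)^2 = 9] LHS squared, RHS 9 ≥ 0: apply √ (±) ⇒ sqrt: (x - 8) + 8 = 3 or -3.
Step 2. [(x - 8) + 8 = 3 or -3] the outer +8 inverts by subtracting 8. So sub: x - 8 = -5 or -11.
Step 3. [x - 8 = -5 or -11] 8 comes off first (add 8). So sub: x = 3 or -3.

Answer: x ∈ {-3, 3}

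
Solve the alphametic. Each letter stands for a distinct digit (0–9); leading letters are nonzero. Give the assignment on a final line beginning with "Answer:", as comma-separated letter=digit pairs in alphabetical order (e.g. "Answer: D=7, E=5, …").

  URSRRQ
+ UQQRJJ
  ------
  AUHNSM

Step 1. [col 1: Q + J ≡ M (mod 10)] Q=8 is one option consistent with column 1 (Q + J ≡ M (mod 10), carry-in 0) — take it, so Q=8.
Step 2. [col 1: Q + J ≡ M (mod 10)] no forcing yet in column 1 (carry-in 0); M=2 is free and consistent — try it. So M=2.
Step 3. [col 1: Q + J ≡ M (mod 10)] column 1 reads Q+J+carry(0)=M with Q=8, M=2; with digits 2,8 already taken and all letters distinct, the only value for J is 4 ⇒ J=4.
Step 4. [col 2: R + J ≡ S (mod 10)] several values work for R in column 2 (R + J ≡ S (mod 10), carry-in 1); try R=5, so R=5.
Step 5. [col 2: R + J ≡ S (mod 10)] from column 2 (R=5, J=4, carry-in 1, digits 2,4,5,8 already taken and all letters distinct): S must equal 0. So S=0.
Step 6. [col 3: R + R ≡ N (mod 10)] from column 3 (R=5, carry-in 1, digits 0,2,4,5,8 already taken and all letters distinct): N must equal 1, so N=1.
Step 7. [col 4: S + Q ≡ H (mod 10)] in column 4 we have S+Q≡H with carry-in 1; given S=0, Q=8 and digits 0,1,2,4,5,8 already taken and all letters distinct, that pins H to 9. So H=9.
Step 8. [col 5: R + Q ≡ U (mod 10)] in column 5 we have R+Q≡U with carry-in 0; given R=5, Q=8 and digits 0,1,2,4,5,8,9 already taken and all letters distinct, that pins U to 3. So U=3.
Step 9. [col 6: U + U ≡ A (mod 10)] from column 6 (U=3, carry-in 1, digits 0,1,2,3,4,5,8,9 already taken and all letters distinct): A must equal 7. So A=7.

Answer: A=7, H=9, J=4, M=2, N=1, Q=8, R=5, S=0, U=3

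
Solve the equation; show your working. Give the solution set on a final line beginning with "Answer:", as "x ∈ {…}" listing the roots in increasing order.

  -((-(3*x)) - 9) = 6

Step 1. [-((-(3*x)) - 9) = 6] flip signs both sides. So neg: (-(3*x)) - 9 = -6.
Step 2. [(-(3*x)) - 9 = -6] the outer -9 inverts by adding 9 ⇒ sub: -(3*x) = 3.
Step 3. [-(3*x) = 3] flip signs both sides ⇒ neg: 3*x = -3.
Step 4. [3*x = -3] 3·(inner) — divide through by 3. So div: x = -1.

Answer: x ∈ {-1}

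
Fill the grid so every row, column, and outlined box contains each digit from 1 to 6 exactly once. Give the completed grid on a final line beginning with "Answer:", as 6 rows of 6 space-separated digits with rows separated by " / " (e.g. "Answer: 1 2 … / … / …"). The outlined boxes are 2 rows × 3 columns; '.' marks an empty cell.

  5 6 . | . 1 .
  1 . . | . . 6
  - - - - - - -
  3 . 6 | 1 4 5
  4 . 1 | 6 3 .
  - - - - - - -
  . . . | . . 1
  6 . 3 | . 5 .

Step 1. [r2c5∈{2}] r2c5 is down to just 2, so r2c5=2.
Step 2. [r5c4∈{2,3,4}] 3 has one home in row 5: r5c4, so r5c4=3.
Step 3. [r1c4∈{4}] nothing but 4 survives at r1c4, so r1c4=4.
Step 4. [r5c3∈{2,4,5}] 5 has one home in col 3: r5c3 ⇒ r5c3=5.
Step 5. [r5c2∈{2,4}] 4 has one home in row 5: r5c2. So r5c2=4.
Step 6. [r4c6∈{2}] nothing but 2 survives at r4c6, so r4c6=2.
Step 7. [r3c2∈{2}] r3c2 has the single candidate 2, so r3c2=2.
Step 8. [r1c6∈{3}] only 3 remains possible at r1c6 ⇒ r1c6=3.
Step 9. [r5c1∈{2}] r5c1 has the single candidate 2. So r5c1=2.
Step 10. [r2c3∈{4}] only 4 remains possible at r2c3 ⇒ r2c3=4.
Step 11. [r6c6∈{4}] r6c6's peers cover all but 4, so r6c6=4.
Step 12. [r6c4∈{2}] nothing but 2 survives at r6c4, so r6c4=2.
Step 13. [r2c4∈{5}] r2c4 is down to just 5, so r2c4=5.
Step 14. [r4c2∈{5}] r4c2 has the single candidate 5 ⇒ r4c2=5.
Step 15. [r1c3∈{2}] r1c3 is down to just 2, so r1c3=2.
Step 16. [r5c5∈{6}] r5c5's peers cover all but 6. So r5c5=6.
Step 17. [r2c2∈{3}] only 3 remains possible at r2c2, so r2c2=3.
Step 18. [r6c2∈{1}] r6c2's peers cover all but 1. So r6c2=1.

Answer: 5 6 2 4 1 3 / 1 3 4 5 2 6 / 3 2 6 1 4 5 / 4 5 1 6 3 2 / 2 4 5 3 6 1 / 6 1 3 2 5 4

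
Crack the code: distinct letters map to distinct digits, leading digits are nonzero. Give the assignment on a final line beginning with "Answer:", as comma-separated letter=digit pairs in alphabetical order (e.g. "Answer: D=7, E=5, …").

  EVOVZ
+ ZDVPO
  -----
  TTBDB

Step 1. [col 1: Z + O ≡ B (mod 10)] O=1 is one option consistent with column 1 (Z + O ≡ B (mod 10), carry-in 0) — take it. So O=1.
Step 2. [col 1: Z + O ≡ B (mod 10)] Z=5 is one option consistent with column 1 (Z + O ≡ B (mod 10), carry-in 0) — take it, so Z=5.
Step 3. [col 1: Z + O ≡ B (mod 10)] column 1: given Z=5, O=1, carry-in 0, and digits 1,5 already taken and all letters distinct, Z+O≡B (mod 10) forces B=6. So B=6.
Step 4. [col 2: V + P ≡ D (mod 10)] no forcing yet in column 2 (carry-in 0); D=3 is free and consistent — try it. So D=3.
Step 5. [col 2: V + P ≡ D (mod 10)] P=9 is one option consistent with column 2 (V + P ≡ D (mod 10), carry-in 0) — take it, so P=9.
Step 6. [col 2: V + P ≡ D (mod 10)] column 2 reads V+P+carry(0)=D with P=9, D=3; with digits 1,3,5,6,9 already taken and all letters distinct, the only value for V is 4. So V=4.
Step 7. [col 4: V + D ≡ T (mod 10)] in column 4 we have V+D≡T with carry-in 0; given V=4, D=3 and digits 1,3,4,5,6,9 already taken and all letters distinct, that pins T to 7 ⇒ T=7.
Step 8. [col 5: E + Z ≡ T (mod 10)] column 5 reads E+Z+carry(0)=T with Z=5, T=7; with digits 1,3,4,5,6,7,9 already taken and all letters distinct, the only value for E is 2. So E=2.

Answer: B=6, D=3, E=2, O=1, P=9, T=7, V=4, Z=5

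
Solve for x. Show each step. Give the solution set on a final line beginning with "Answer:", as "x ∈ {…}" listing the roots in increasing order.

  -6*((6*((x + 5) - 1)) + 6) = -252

Step 1. [-6*((6*((x + 5) - 1)) + 6) = -252] -6 out front; divide by -6. So div: (6*((x + 5) - 1)) + 6 = 42.
Step 2. [(6*((x + 5) - 1)) + 6 = 42] the outer +6 inverts by subtracting 6 ⇒ sub: 6*((x + 5) - 1) = 36.
Step 3. [6*((x + 5) - 1) = 36] leading coefficient 6: divide by 6. So div: (x + 5) - 1 = 6.
Step 4. [(x + 5) - 1 = 6] peel the -1: add 1 from each side. So sub: x + 5 = 7.
Step 5. [x + 5 = 7] subtract 5: x sits inside (… + 5) ⇒ sub: x = 2.

Answer: x ∈ {2}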